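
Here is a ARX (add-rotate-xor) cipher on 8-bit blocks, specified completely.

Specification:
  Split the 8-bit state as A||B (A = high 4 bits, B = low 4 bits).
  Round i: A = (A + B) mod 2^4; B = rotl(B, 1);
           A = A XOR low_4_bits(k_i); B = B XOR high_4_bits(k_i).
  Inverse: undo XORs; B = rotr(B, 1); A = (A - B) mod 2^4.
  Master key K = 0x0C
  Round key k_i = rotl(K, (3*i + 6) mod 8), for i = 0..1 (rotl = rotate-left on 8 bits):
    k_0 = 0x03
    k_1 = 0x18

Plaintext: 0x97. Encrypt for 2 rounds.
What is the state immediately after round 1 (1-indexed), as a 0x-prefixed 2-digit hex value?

s_0 = plaintext = 0x97
s_1 = Round(s_0, k_0) = 0x3E
s_2 = Round(s_1, k_1) = 0x9C

0x3E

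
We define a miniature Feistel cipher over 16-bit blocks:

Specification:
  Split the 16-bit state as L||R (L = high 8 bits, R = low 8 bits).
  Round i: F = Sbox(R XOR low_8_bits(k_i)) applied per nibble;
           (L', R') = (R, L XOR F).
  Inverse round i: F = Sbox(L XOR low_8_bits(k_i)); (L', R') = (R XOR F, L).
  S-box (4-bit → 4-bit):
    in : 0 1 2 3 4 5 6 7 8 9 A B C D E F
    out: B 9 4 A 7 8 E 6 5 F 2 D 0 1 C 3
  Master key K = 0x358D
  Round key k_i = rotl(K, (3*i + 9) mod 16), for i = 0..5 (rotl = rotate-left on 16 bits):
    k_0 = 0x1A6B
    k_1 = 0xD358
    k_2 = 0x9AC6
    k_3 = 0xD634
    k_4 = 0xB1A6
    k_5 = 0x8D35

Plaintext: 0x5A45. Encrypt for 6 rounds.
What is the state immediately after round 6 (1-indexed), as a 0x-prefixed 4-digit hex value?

s_0 = plaintext = 0x5A45
s_1 = Round(s_0, k_0) = 0x4516
s_2 = Round(s_1, k_1) = 0x1639
s_3 = Round(s_2, k_2) = 0x3925
s_4 = Round(s_3, k_3) = 0x25A0
s_5 = Round(s_4, k_4) = 0xA09B
s_6 = Round(s_5, k_5) = 0x9B8C

0x9B8C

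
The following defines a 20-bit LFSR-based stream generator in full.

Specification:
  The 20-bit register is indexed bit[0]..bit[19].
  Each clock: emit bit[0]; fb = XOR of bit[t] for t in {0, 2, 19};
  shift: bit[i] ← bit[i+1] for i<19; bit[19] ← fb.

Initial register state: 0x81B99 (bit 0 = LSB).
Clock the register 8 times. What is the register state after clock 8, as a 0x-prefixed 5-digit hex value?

0x2A81B

reg_0 = 0x81B99
clock 1: out=1, reg = 0x40DCC
clock 2: out=0, reg = 0xA06E6
clock 3: out=0, reg = 0x50373
clock 4: out=1, reg = 0xA81B9
clock 5: out=1, reg = 0x540DC
clock 6: out=0, reg = 0xAA06E
clock 7: out=0, reg = 0x55037
clock 8: out=1, reg = 0x2A81B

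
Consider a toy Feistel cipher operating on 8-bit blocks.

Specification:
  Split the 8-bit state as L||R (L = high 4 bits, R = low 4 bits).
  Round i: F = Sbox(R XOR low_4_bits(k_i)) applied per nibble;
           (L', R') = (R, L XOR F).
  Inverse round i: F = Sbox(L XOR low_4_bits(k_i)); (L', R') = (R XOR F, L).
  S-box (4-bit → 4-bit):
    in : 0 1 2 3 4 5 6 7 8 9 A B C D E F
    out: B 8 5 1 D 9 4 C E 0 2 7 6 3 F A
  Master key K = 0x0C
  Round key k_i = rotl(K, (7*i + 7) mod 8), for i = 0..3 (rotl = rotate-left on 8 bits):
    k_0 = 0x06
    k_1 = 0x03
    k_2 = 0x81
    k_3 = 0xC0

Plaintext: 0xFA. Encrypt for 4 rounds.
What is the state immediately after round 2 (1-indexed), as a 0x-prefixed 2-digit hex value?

0x98

s_0 = plaintext = 0xFA
s_1 = Round(s_0, k_0) = 0xA9
s_2 = Round(s_1, k_1) = 0x98
s_3 = Round(s_2, k_2) = 0x89
s_4 = Round(s_3, k_3) = 0x98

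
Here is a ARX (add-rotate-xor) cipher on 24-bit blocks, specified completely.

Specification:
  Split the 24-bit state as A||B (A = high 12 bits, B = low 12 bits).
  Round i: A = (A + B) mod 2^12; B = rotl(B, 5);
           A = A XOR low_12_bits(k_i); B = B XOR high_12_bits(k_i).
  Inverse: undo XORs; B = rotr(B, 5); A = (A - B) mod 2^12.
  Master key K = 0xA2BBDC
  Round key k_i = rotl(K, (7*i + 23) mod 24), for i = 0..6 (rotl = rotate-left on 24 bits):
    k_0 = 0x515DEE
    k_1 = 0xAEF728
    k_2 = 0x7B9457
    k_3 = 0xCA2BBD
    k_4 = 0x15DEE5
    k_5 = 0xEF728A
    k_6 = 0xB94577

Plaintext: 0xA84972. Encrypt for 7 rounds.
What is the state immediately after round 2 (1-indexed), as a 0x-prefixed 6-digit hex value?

s_0 = plaintext = 0xA84972
s_1 = Round(s_0, k_0) = 0xE18B47
s_2 = Round(s_1, k_1) = 0xE77219
s_3 = Round(s_2, k_2) = 0x4C749D
s_4 = Round(s_3, k_3) = 0x2D9F0B
s_5 = Round(s_4, k_4) = 0xF01023
s_6 = Round(s_5, k_5) = 0xDAEA97
s_7 = Round(s_6, k_6) = 0xD32961

0xE77219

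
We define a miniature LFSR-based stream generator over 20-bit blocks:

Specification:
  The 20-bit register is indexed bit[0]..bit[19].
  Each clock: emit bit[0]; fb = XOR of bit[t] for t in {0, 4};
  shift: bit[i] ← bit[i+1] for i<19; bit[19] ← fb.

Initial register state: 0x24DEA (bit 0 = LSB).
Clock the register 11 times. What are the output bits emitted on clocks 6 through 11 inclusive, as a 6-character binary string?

111101

reg_0 = 0x24DEA
clock 1: out=0, reg = 0x126F5
clock 2: out=1, reg = 0x0937A
clock 3: out=0, reg = 0x849BD
clock 4: out=1, reg = 0x424DE
clock 5: out=0, reg = 0xA126F
clock 6: out=1, reg = 0xD0937
clock 7: out=1, reg = 0x6849B
clock 8: out=1, reg = 0x3424D
clock 9: out=1, reg = 0x9A126
clock 10: out=0, reg = 0x4D093
clock 11: out=1, reg = 0x26849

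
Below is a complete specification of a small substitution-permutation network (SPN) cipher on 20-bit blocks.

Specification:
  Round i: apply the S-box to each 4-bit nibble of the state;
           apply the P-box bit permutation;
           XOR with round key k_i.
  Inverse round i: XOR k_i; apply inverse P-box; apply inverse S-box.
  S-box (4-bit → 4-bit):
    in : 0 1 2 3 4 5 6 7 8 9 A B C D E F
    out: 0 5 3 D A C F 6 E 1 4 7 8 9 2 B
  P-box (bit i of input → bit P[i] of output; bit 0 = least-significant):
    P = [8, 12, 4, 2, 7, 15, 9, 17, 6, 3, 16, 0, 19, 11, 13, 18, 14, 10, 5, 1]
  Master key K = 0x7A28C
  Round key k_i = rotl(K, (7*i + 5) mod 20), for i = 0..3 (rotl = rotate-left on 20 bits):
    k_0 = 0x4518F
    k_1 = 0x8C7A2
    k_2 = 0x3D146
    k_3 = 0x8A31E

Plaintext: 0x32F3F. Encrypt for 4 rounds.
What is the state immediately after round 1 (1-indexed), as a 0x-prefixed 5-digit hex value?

s_0 = plaintext = 0x32F3F
s_1 = Round(s_0, k_0) = 0xE0A60
s_2 = Round(s_1, k_1) = 0xB4122
s_3 = Round(s_2, k_2) = 0x60CA6
s_4 = Round(s_3, k_3) = 0x8F429

0xE0A60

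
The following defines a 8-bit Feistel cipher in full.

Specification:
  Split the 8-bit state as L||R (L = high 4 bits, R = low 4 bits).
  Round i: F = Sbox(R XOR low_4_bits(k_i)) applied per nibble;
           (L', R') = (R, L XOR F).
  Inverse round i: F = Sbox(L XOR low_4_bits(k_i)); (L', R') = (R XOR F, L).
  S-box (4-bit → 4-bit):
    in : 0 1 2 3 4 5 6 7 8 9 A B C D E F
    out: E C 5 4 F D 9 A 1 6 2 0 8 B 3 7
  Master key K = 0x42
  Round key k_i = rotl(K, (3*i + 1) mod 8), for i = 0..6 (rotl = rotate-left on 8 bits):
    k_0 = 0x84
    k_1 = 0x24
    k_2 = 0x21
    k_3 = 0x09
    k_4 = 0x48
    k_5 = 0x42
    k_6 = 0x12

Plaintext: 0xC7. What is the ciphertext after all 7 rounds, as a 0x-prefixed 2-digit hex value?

s_0 = plaintext = 0xC7
s_1 = Round(s_0, k_0) = 0x78
s_2 = Round(s_1, k_1) = 0x8F
s_3 = Round(s_2, k_2) = 0xFB
s_4 = Round(s_3, k_3) = 0xBA
s_5 = Round(s_4, k_4) = 0xAE
s_6 = Round(s_5, k_5) = 0xE2
s_7 = Round(s_6, k_6) = 0x20

0x20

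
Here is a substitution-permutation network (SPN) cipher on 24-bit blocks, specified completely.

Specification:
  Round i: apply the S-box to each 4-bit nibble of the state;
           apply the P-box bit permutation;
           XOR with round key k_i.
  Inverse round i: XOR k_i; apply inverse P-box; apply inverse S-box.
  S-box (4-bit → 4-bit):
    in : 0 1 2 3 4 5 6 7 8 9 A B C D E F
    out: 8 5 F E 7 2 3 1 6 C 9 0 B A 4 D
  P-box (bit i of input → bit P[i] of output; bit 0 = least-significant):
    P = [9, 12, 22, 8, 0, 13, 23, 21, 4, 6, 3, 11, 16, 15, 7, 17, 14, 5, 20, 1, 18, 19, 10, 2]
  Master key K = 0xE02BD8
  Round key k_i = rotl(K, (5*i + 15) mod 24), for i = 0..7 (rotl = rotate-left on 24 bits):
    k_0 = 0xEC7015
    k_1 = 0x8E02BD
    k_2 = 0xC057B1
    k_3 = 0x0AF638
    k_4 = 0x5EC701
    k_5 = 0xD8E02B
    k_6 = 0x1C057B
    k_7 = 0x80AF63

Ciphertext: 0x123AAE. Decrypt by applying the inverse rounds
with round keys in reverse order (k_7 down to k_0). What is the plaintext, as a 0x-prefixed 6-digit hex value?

s_0 = ciphertext = 0x123AAE
s_1 = InvRound(s_0, k_7) = 0x9E381D
s_2 = InvRound(s_1, k_6) = 0x9D0D8D
s_3 = InvRound(s_2, k_5) = 0xFC4059
s_4 = InvRound(s_3, k_4) = 0xEBD49A
s_5 = InvRound(s_4, k_3) = 0xBD1B31
s_6 = InvRound(s_5, k_2) = 0x41100E
s_7 = InvRound(s_6, k_1) = 0x6DF714
s_8 = InvRound(s_7, k_0) = 0xEB6B1A

0xEB6B1A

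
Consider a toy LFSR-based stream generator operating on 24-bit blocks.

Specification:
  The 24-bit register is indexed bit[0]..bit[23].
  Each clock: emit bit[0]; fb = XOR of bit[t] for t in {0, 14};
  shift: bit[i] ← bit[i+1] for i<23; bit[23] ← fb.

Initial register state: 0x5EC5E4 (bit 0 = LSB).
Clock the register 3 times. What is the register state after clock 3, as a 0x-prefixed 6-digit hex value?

reg_0 = 0x5EC5E4
clock 1: out=0, reg = 0xAF62F2
clock 2: out=0, reg = 0xD7B179
clock 3: out=1, reg = 0xEBD8BC

0xEBD8BC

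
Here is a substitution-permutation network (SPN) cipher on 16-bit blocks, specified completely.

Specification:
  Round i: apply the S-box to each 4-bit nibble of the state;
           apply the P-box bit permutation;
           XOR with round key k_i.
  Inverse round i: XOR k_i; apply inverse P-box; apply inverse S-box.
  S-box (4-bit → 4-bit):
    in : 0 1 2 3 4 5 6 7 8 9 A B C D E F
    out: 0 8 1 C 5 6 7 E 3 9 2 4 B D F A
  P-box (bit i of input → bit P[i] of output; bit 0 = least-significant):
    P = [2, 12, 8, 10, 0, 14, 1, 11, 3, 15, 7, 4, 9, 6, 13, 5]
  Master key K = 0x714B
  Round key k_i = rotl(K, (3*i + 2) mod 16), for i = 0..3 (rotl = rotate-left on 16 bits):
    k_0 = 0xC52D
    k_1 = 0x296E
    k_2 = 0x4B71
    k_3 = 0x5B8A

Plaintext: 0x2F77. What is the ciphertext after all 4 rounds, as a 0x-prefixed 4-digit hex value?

0x82FE

s_0 = plaintext = 0x2F77
s_1 = Round(s_0, k_0) = 0x1A3F
s_2 = Round(s_1, k_1) = 0xB54C
s_3 = Round(s_2, k_2) = 0xFFF6
s_4 = Round(s_3, k_3) = 0x82FE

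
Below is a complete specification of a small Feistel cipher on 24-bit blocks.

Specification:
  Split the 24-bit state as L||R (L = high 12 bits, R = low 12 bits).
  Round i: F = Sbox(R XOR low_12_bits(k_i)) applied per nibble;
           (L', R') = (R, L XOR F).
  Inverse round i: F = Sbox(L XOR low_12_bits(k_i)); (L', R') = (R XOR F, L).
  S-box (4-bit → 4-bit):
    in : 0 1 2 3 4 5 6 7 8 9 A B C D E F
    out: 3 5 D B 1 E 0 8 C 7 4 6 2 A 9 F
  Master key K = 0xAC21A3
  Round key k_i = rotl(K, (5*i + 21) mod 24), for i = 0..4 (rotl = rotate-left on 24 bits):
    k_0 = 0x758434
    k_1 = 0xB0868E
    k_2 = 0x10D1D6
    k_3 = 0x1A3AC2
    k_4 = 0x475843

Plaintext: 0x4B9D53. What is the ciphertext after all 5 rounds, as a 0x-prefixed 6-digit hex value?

s_0 = plaintext = 0x4B9D53
s_1 = Round(s_0, k_0) = 0xD533B1
s_2 = Round(s_1, k_1) = 0x3B13EC
s_3 = Round(s_2, k_2) = 0x3ECE05
s_4 = Round(s_3, k_3) = 0xE052C4
s_5 = Round(s_4, k_4) = 0x2C4ACD

0x2C4ACD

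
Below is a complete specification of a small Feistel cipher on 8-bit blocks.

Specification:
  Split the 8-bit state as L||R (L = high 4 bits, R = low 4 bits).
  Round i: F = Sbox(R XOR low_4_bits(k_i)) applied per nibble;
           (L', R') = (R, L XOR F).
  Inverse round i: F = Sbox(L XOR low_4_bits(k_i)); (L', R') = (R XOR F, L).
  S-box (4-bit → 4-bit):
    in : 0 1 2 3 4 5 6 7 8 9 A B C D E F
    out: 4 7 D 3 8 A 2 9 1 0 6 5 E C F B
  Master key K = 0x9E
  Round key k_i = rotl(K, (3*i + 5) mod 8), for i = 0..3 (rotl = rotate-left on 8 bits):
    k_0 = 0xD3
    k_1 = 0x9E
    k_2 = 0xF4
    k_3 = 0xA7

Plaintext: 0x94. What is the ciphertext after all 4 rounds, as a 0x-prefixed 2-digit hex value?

s_0 = plaintext = 0x94
s_1 = Round(s_0, k_0) = 0x40
s_2 = Round(s_1, k_1) = 0x0B
s_3 = Round(s_2, k_2) = 0xBB
s_4 = Round(s_3, k_3) = 0xB5

0xB5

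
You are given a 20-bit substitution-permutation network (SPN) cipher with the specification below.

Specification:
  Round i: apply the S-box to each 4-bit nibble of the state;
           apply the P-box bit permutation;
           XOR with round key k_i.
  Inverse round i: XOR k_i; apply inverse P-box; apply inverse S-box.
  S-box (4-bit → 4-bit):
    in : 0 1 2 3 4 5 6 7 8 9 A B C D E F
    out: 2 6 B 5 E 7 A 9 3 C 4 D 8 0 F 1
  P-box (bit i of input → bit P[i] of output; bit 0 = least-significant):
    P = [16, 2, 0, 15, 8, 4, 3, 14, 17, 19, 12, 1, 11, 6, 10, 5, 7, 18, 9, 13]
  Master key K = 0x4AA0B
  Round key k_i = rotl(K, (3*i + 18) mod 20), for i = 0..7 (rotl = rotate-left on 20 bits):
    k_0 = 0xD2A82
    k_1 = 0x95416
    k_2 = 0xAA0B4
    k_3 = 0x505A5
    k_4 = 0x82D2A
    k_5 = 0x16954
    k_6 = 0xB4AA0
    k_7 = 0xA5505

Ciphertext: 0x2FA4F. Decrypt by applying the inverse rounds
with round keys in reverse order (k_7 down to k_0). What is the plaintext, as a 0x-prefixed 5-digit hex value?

0xE4E89

s_0 = ciphertext = 0x2FA4F
s_1 = InvRound(s_0, k_7) = 0x9563C
s_2 = InvRound(s_1, k_6) = 0xF3310
s_3 = InvRound(s_2, k_5) = 0x185C0
s_4 = InvRound(s_3, k_4) = 0x726A7
s_5 = InvRound(s_4, k_3) = 0x9D7FD
s_6 = InvRound(s_5, k_2) = 0x913B3
s_7 = InvRound(s_6, k_1) = 0x39D71
s_8 = InvRound(s_7, k_0) = 0xE4E89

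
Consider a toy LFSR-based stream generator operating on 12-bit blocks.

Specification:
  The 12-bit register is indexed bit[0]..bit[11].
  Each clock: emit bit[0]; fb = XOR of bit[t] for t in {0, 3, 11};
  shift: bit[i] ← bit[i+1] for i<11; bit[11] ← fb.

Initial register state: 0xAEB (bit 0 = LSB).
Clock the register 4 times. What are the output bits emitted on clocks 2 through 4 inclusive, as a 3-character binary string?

reg_0 = 0xAEB
clock 1: out=1, reg = 0xD75
clock 2: out=1, reg = 0x6BA
clock 3: out=0, reg = 0xB5D
clock 4: out=1, reg = 0xDAE

101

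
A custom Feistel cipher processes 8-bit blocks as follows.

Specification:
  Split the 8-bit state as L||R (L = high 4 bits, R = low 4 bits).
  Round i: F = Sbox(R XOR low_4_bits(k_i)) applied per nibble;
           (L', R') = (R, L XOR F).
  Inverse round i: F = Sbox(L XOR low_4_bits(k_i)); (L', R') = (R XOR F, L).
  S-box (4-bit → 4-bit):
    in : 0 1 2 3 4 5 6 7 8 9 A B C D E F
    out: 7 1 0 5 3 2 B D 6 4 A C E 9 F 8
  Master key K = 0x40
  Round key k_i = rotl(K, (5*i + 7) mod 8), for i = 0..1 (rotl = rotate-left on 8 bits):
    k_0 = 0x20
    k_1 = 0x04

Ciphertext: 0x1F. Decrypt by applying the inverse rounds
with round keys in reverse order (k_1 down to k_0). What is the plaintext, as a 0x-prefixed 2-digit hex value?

0x8D

s_0 = ciphertext = 0x1F
s_1 = InvRound(s_0, k_1) = 0xD1
s_2 = InvRound(s_1, k_0) = 0x8D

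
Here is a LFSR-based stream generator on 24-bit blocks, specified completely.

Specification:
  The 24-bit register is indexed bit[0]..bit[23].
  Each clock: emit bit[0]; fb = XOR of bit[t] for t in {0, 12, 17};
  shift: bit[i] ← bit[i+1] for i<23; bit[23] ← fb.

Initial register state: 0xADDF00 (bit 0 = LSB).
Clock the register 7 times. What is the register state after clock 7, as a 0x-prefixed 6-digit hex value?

0x175BBE

reg_0 = 0xADDF00
clock 1: out=0, reg = 0xD6EF80
clock 2: out=0, reg = 0xEB77C0
clock 3: out=0, reg = 0x75BBE0
clock 4: out=0, reg = 0xBADDF0
clock 5: out=0, reg = 0x5D6EF8
clock 6: out=0, reg = 0x2EB77C
clock 7: out=0, reg = 0x175BBE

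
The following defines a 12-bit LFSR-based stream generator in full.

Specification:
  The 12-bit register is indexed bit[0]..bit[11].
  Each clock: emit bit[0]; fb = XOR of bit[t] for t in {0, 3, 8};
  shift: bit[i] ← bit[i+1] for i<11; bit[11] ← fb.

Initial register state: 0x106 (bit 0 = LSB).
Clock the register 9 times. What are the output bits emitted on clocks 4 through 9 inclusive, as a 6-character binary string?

reg_0 = 0x106
clock 1: out=0, reg = 0x883
clock 2: out=1, reg = 0xC41
clock 3: out=1, reg = 0xE20
clock 4: out=0, reg = 0x710
clock 5: out=0, reg = 0xB88
clock 6: out=0, reg = 0x5C4
clock 7: out=0, reg = 0xAE2
clock 8: out=0, reg = 0x571
clock 9: out=1, reg = 0x2B8

000001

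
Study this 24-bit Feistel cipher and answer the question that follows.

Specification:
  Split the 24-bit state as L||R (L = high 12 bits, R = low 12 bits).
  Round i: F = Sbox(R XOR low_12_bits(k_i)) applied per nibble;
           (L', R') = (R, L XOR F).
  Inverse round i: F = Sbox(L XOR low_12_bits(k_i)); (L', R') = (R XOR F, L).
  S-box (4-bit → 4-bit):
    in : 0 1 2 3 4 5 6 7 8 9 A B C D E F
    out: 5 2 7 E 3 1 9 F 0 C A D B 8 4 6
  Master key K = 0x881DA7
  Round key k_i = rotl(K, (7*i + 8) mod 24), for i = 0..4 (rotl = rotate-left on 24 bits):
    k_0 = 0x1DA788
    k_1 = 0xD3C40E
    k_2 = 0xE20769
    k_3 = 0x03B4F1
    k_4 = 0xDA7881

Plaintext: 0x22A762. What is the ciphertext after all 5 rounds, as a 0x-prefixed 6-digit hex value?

s_0 = plaintext = 0x22A762
s_1 = Round(s_0, k_0) = 0x762760
s_2 = Round(s_1, k_1) = 0x7609F6
s_3 = Round(s_2, k_2) = 0x9F63A6
s_4 = Round(s_3, k_3) = 0x3A66E9
s_5 = Round(s_4, k_4) = 0x6E9736

0x6E9736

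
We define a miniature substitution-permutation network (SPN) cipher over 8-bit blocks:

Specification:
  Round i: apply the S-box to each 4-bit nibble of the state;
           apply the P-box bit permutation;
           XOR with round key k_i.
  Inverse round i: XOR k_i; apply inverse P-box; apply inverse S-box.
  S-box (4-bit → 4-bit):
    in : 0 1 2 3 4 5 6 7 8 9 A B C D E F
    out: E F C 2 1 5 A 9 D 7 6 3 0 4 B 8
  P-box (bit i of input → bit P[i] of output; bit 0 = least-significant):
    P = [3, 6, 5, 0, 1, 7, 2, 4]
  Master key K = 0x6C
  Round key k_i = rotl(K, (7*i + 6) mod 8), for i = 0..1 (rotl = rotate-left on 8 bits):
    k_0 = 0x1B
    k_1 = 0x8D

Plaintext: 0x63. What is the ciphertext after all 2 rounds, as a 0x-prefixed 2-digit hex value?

0xC5

s_0 = plaintext = 0x63
s_1 = Round(s_0, k_0) = 0xCB
s_2 = Round(s_1, k_1) = 0xC5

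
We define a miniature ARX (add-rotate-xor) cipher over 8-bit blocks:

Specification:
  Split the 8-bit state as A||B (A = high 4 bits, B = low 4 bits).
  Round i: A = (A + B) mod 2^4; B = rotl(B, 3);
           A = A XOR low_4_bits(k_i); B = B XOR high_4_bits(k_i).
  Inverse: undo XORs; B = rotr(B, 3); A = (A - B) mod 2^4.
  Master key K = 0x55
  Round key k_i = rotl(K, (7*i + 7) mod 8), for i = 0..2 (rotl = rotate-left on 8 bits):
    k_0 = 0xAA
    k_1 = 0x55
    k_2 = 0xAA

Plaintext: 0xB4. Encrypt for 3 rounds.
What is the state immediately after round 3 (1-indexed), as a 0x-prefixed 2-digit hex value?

s_0 = plaintext = 0xB4
s_1 = Round(s_0, k_0) = 0x58
s_2 = Round(s_1, k_1) = 0x81
s_3 = Round(s_2, k_2) = 0x32

0x32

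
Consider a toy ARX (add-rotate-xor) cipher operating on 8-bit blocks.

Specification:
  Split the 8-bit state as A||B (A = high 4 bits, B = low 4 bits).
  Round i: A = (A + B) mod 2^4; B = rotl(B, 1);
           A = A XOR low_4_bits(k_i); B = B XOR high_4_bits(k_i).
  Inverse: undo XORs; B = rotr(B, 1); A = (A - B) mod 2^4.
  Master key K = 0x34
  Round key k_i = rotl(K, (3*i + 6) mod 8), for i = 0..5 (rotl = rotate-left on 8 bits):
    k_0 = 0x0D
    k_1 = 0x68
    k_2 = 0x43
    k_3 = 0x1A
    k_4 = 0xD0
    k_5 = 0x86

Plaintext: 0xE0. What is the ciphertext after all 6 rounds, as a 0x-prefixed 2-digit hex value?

s_0 = plaintext = 0xE0
s_1 = Round(s_0, k_0) = 0x30
s_2 = Round(s_1, k_1) = 0xB6
s_3 = Round(s_2, k_2) = 0x28
s_4 = Round(s_3, k_3) = 0x00
s_5 = Round(s_4, k_4) = 0x0D
s_6 = Round(s_5, k_5) = 0xB3

0xB3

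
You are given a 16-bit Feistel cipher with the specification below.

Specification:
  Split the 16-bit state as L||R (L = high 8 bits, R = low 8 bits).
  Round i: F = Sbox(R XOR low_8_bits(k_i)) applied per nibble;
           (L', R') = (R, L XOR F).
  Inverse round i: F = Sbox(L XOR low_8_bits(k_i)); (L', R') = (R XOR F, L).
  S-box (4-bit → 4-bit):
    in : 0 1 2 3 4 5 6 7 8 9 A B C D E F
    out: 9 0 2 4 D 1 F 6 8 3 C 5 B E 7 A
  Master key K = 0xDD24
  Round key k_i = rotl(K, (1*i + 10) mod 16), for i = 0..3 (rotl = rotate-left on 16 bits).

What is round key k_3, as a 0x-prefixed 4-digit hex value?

K = 0xDD24
k_0 = rotl(K, (1*0+10) mod 16) = rotl(K, 10) = 0x9374
k_1 = rotl(K, (1*1+10) mod 16) = rotl(K, 11) = 0x26E9
k_2 = rotl(K, (1*2+10) mod 16) = rotl(K, 12) = 0x4DD2
k_3 = rotl(K, (1*3+10) mod 16) = rotl(K, 13) = 0x9BA4

0x9BA4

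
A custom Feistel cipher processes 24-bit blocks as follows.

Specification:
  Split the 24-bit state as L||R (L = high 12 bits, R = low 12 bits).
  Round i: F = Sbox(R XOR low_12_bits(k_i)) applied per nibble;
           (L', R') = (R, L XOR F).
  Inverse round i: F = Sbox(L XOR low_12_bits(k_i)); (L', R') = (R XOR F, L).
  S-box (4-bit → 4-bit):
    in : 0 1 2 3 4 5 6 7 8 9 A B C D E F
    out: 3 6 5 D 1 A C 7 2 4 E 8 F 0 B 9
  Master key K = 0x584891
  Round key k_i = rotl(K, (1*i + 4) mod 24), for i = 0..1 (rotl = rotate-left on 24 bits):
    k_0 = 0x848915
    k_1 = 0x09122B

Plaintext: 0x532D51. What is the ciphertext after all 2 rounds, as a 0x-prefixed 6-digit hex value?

s_0 = plaintext = 0x532D51
s_1 = Round(s_0, k_0) = 0xD51423
s_2 = Round(s_1, k_1) = 0x423163

0x423163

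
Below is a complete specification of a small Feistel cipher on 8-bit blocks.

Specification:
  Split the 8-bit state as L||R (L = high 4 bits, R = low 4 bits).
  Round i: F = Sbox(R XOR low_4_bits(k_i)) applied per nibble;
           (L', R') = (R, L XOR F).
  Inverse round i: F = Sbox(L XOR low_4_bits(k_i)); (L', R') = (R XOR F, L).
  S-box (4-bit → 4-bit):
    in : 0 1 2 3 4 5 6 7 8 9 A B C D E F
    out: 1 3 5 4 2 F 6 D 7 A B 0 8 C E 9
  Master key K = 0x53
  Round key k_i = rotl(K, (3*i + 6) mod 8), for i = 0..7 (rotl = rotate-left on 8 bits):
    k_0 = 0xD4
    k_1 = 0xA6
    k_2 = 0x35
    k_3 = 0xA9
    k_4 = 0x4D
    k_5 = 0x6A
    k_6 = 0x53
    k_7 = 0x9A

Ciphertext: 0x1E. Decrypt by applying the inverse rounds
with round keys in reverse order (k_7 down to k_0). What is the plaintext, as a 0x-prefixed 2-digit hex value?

s_0 = ciphertext = 0x1E
s_1 = InvRound(s_0, k_7) = 0xE1
s_2 = InvRound(s_1, k_6) = 0xDE
s_3 = InvRound(s_2, k_5) = 0x3D
s_4 = InvRound(s_3, k_4) = 0x33
s_5 = InvRound(s_4, k_3) = 0x83
s_6 = InvRound(s_5, k_2) = 0xF8
s_7 = InvRound(s_6, k_1) = 0x2F
s_8 = InvRound(s_7, k_0) = 0x92

0x92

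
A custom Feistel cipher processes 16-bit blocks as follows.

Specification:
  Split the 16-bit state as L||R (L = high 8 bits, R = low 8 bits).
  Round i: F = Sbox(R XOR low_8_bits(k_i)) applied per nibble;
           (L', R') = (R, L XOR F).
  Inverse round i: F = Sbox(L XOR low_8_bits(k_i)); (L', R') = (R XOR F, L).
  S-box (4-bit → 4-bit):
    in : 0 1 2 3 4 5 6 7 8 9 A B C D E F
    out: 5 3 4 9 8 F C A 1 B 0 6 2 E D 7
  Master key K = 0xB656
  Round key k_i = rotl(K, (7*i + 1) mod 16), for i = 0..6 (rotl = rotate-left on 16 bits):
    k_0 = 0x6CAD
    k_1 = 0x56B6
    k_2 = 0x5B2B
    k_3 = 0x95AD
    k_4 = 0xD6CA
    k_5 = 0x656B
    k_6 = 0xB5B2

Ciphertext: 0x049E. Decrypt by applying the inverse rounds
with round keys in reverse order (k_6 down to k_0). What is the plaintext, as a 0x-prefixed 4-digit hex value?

0xF25B

s_0 = ciphertext = 0x049E
s_1 = InvRound(s_0, k_6) = 0xF204
s_2 = InvRound(s_1, k_5) = 0xBFF2
s_3 = InvRound(s_2, k_4) = 0x5DBF
s_4 = InvRound(s_3, k_3) = 0xCA5D
s_5 = InvRound(s_4, k_2) = 0x8ECA
s_6 = InvRound(s_5, k_1) = 0x5B8E
s_7 = InvRound(s_6, k_0) = 0xF25B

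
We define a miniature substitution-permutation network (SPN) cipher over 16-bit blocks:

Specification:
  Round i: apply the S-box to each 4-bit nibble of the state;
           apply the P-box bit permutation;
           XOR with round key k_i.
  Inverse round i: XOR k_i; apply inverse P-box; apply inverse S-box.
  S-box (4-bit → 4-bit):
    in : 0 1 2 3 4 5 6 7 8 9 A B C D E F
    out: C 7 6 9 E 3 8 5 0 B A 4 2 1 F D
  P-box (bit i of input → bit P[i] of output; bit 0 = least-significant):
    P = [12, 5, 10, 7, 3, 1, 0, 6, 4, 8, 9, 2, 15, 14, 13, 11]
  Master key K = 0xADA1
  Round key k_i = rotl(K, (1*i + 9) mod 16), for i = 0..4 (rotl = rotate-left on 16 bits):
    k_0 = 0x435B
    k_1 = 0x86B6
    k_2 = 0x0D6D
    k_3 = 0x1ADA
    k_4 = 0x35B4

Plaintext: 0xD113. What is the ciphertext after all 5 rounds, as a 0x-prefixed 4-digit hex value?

s_0 = plaintext = 0xD113
s_1 = Round(s_0, k_0) = 0xD0C0
s_2 = Round(s_1, k_1) = 0x0030
s_3 = Round(s_2, k_2) = 0x23A1
s_4 = Round(s_3, k_3) = 0x6EAC
s_5 = Round(s_4, k_4) = 0x3EC2

0x3EC2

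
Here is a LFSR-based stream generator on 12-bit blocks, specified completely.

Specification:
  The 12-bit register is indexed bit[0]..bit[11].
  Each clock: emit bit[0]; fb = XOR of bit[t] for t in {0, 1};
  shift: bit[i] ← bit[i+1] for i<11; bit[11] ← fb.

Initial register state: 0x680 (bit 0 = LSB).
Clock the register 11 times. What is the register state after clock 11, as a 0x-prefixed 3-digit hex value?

0xB80

reg_0 = 0x680
clock 1: out=0, reg = 0x340
clock 2: out=0, reg = 0x1A0
clock 3: out=0, reg = 0x0D0
clock 4: out=0, reg = 0x068
clock 5: out=0, reg = 0x034
clock 6: out=0, reg = 0x01A
clock 7: out=0, reg = 0x80D
clock 8: out=1, reg = 0xC06
clock 9: out=0, reg = 0xE03
clock 10: out=1, reg = 0x701
clock 11: out=1, reg = 0xB80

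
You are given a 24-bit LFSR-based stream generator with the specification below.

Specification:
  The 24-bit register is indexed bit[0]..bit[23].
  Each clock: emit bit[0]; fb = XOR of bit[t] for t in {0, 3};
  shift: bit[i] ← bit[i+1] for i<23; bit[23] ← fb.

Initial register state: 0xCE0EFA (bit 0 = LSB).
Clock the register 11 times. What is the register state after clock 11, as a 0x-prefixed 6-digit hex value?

reg_0 = 0xCE0EFA
clock 1: out=0, reg = 0xE7077D
clock 2: out=1, reg = 0x7383BE
clock 3: out=0, reg = 0xB9C1DF
clock 4: out=1, reg = 0x5CE0EF
clock 5: out=1, reg = 0x2E7077
clock 6: out=1, reg = 0x97383B
clock 7: out=1, reg = 0x4B9C1D
clock 8: out=1, reg = 0x25CE0E
clock 9: out=0, reg = 0x92E707
clock 10: out=1, reg = 0xC97383
clock 11: out=1, reg = 0xE4B9C1

0xE4B9C1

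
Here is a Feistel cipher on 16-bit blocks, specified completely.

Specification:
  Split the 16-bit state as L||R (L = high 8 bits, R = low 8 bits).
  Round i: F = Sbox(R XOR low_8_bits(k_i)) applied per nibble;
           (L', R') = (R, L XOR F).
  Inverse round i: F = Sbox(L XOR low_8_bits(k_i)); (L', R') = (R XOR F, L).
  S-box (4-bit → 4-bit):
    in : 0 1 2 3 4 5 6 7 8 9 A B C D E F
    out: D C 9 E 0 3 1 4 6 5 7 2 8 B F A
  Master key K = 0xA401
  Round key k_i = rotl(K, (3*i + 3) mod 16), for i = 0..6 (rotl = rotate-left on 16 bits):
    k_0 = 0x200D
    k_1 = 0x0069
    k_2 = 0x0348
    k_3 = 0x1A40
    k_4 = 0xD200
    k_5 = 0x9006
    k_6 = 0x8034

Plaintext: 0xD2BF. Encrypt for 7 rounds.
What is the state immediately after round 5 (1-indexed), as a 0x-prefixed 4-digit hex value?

0x6695

s_0 = plaintext = 0xD2BF
s_1 = Round(s_0, k_0) = 0xBFFB
s_2 = Round(s_1, k_1) = 0xFBE6
s_3 = Round(s_2, k_2) = 0xE684
s_4 = Round(s_3, k_3) = 0x8466
s_5 = Round(s_4, k_4) = 0x6695
s_6 = Round(s_5, k_5) = 0x9538
s_7 = Round(s_6, k_6) = 0x384D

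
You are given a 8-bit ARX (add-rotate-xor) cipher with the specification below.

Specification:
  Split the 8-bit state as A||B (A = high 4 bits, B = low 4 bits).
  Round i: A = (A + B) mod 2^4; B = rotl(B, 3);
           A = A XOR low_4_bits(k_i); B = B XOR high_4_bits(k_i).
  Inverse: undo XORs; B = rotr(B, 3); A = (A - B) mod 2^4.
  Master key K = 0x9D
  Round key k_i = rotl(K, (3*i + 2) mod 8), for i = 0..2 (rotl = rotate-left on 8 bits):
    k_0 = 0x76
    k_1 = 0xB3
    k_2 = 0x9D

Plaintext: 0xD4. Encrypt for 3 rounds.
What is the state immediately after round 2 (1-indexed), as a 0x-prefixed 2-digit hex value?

s_0 = plaintext = 0xD4
s_1 = Round(s_0, k_0) = 0x75
s_2 = Round(s_1, k_1) = 0xF1
s_3 = Round(s_2, k_2) = 0xD1

0xF1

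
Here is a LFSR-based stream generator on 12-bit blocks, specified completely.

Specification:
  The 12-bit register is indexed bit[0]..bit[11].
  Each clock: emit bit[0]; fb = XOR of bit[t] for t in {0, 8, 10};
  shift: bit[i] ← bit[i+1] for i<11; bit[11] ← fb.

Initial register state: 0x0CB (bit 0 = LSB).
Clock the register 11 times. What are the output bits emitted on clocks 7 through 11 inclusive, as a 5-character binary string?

reg_0 = 0x0CB
clock 1: out=1, reg = 0x865
clock 2: out=1, reg = 0xC32
clock 3: out=0, reg = 0xE19
clock 4: out=1, reg = 0x70C
clock 5: out=0, reg = 0x386
clock 6: out=0, reg = 0x9C3
clock 7: out=1, reg = 0x4E1
clock 8: out=1, reg = 0x270
clock 9: out=0, reg = 0x138
clock 10: out=0, reg = 0x89C
clock 11: out=0, reg = 0x44E

11000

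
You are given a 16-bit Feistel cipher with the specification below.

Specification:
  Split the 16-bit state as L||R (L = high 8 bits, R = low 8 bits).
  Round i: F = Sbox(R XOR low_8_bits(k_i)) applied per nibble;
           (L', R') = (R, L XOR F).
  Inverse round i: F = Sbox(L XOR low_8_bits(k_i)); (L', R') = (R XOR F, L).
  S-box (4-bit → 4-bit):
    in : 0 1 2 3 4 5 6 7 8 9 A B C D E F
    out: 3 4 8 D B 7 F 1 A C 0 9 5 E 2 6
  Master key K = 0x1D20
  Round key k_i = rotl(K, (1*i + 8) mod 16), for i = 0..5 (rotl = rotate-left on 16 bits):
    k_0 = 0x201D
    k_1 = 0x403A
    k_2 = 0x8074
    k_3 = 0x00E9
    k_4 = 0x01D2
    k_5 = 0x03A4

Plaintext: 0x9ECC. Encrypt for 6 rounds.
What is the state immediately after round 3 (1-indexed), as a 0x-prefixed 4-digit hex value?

0x7F43

s_0 = plaintext = 0x9ECC
s_1 = Round(s_0, k_0) = 0xCC7A
s_2 = Round(s_1, k_1) = 0x7A7F
s_3 = Round(s_2, k_2) = 0x7F43
s_4 = Round(s_3, k_3) = 0x437F
s_5 = Round(s_4, k_4) = 0x7F4D
s_6 = Round(s_5, k_5) = 0x4D53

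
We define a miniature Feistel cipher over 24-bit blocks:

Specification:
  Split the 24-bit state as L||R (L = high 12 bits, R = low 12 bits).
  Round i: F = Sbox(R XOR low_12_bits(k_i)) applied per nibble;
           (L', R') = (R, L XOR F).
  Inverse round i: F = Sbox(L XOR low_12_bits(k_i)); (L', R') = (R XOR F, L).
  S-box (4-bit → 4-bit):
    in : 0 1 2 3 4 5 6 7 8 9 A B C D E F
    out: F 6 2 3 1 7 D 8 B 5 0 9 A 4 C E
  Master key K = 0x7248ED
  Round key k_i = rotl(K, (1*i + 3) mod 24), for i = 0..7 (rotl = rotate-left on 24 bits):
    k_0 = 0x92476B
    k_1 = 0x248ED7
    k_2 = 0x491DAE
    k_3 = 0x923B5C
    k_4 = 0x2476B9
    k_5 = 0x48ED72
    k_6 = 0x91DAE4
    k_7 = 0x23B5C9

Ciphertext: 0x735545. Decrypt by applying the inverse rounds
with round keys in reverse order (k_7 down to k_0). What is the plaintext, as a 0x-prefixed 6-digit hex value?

s_0 = ciphertext = 0x735545
s_1 = InvRound(s_0, k_7) = 0x7AF735
s_2 = InvRound(s_1, k_6) = 0x32C7AF
s_3 = InvRound(s_2, k_5) = 0xBD332C
s_4 = InvRound(s_3, k_4) = 0x7FCBD3
s_5 = InvRound(s_4, k_3) = 0x1DC7FC
s_6 = InvRound(s_5, k_2) = 0xD7E1DC
s_7 = InvRound(s_6, k_1) = 0x2D9D7E
s_8 = InvRound(s_7, k_0) = 0xAEC2D9

0xAEC2D9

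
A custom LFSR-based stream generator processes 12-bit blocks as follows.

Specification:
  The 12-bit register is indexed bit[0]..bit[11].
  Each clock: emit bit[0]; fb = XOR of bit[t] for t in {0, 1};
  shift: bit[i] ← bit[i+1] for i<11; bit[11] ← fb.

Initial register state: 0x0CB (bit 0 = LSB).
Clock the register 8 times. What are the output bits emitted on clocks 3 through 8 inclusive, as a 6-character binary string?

010011

reg_0 = 0x0CB
clock 1: out=1, reg = 0x065
clock 2: out=1, reg = 0x832
clock 3: out=0, reg = 0xC19
clock 4: out=1, reg = 0xE0C
clock 5: out=0, reg = 0x706
clock 6: out=0, reg = 0xB83
clock 7: out=1, reg = 0x5C1
clock 8: out=1, reg = 0xAE0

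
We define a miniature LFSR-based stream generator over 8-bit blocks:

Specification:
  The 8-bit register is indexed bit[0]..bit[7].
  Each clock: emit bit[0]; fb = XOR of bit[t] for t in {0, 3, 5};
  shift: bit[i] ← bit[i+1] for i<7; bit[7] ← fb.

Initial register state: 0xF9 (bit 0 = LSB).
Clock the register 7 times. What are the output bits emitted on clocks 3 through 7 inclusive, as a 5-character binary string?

01111

reg_0 = 0xF9
clock 1: out=1, reg = 0xFC
clock 2: out=0, reg = 0x7E
clock 3: out=0, reg = 0x3F
clock 4: out=1, reg = 0x9F
clock 5: out=1, reg = 0x4F
clock 6: out=1, reg = 0x27
clock 7: out=1, reg = 0x13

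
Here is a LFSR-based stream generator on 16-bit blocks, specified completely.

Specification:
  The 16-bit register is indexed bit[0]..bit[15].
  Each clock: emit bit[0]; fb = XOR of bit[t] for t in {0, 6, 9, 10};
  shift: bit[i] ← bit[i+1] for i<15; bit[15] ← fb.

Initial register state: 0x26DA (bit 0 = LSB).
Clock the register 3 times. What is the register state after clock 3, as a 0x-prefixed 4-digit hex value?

reg_0 = 0x26DA
clock 1: out=0, reg = 0x936D
clock 2: out=1, reg = 0xC9B6
clock 3: out=0, reg = 0x64DB

0x64DB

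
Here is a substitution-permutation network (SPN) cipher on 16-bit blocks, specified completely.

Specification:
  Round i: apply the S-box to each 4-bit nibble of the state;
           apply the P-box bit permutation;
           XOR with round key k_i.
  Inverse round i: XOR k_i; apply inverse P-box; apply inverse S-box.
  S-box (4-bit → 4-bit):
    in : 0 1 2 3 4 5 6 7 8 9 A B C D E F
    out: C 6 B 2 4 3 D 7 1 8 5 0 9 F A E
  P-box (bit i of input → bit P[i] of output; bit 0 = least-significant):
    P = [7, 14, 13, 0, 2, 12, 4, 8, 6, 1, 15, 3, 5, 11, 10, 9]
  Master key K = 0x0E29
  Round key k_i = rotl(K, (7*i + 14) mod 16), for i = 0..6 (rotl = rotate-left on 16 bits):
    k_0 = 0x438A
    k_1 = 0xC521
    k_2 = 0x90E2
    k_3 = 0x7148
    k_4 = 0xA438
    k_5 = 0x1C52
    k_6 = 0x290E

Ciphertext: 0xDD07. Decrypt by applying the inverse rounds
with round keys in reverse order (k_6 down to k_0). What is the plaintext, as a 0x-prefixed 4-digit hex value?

0xE34C

s_0 = ciphertext = 0xDD07
s_1 = InvRound(s_0, k_6) = 0x403F
s_2 = InvRound(s_1, k_5) = 0x7C5E
s_3 = InvRound(s_2, k_4) = 0x5753
s_4 = InvRound(s_3, k_3) = 0x0E40
s_5 = InvRound(s_4, k_2) = 0xD138
s_6 = InvRound(s_5, k_1) = 0x4919
s_7 = InvRound(s_6, k_0) = 0xE34C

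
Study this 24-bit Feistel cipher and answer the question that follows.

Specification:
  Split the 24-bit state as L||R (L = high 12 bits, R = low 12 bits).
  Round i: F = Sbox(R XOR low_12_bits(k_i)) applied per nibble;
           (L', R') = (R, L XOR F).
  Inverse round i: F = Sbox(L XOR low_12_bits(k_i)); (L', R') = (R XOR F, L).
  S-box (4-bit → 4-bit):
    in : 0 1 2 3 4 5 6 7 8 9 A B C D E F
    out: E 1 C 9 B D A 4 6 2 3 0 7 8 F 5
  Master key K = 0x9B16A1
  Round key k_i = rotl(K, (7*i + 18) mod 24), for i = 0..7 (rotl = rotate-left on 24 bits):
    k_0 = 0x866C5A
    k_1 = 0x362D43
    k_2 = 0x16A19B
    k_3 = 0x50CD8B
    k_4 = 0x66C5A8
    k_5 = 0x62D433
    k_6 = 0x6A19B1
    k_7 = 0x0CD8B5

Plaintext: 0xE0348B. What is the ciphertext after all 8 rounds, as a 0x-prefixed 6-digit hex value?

s_0 = plaintext = 0xE0348B
s_1 = Round(s_0, k_0) = 0x48B882
s_2 = Round(s_1, k_1) = 0x8829FA
s_3 = Round(s_2, k_2) = 0x9FAE23
s_4 = Round(s_3, k_3) = 0xE230CC
s_5 = Round(s_4, k_4) = 0x0CC388
s_6 = Round(s_5, k_5) = 0x3884CC
s_7 = Round(s_6, k_6) = 0x4CCBC0
s_8 = Round(s_7, k_7) = 0xBC0D81

0xBC0D81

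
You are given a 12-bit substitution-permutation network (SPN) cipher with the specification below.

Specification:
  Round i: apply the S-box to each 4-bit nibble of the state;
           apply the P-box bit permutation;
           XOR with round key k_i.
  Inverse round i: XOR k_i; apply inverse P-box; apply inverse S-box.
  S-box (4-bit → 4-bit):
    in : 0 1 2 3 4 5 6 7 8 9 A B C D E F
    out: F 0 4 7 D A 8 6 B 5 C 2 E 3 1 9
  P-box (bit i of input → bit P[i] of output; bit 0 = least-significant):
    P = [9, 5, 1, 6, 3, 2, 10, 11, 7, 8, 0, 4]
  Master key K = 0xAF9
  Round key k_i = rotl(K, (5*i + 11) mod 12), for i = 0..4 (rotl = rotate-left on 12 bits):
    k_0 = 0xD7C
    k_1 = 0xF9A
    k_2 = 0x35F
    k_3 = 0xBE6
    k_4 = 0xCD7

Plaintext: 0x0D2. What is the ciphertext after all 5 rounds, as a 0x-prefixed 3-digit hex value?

0x7C7

s_0 = plaintext = 0x0D2
s_1 = Round(s_0, k_0) = 0xCE3
s_2 = Round(s_1, k_1) = 0xCA1
s_3 = Round(s_2, k_2) = 0xE4E
s_4 = Round(s_3, k_3) = 0x56E
s_5 = Round(s_4, k_4) = 0x7C7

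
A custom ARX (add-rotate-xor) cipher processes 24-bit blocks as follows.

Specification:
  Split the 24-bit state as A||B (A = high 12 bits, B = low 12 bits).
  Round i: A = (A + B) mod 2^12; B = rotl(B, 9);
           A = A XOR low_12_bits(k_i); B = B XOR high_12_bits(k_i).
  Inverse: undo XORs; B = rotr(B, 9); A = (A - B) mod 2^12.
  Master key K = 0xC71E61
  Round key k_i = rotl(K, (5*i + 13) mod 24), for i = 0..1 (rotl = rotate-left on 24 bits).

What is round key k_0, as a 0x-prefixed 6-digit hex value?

0xCC38E3

K = 0xC71E61
k_0 = rotl(K, (5*0+13) mod 24) = rotl(K, 13) = 0xCC38E3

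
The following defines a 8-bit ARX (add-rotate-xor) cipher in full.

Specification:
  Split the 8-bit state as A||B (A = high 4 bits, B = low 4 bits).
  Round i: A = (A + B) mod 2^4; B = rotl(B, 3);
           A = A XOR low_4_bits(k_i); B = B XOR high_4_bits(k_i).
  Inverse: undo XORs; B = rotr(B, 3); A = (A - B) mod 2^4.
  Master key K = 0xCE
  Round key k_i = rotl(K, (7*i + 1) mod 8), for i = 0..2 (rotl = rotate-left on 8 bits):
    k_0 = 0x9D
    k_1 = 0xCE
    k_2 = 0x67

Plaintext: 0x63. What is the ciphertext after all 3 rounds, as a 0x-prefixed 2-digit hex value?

0x10

s_0 = plaintext = 0x63
s_1 = Round(s_0, k_0) = 0x40
s_2 = Round(s_1, k_1) = 0xAC
s_3 = Round(s_2, k_2) = 0x10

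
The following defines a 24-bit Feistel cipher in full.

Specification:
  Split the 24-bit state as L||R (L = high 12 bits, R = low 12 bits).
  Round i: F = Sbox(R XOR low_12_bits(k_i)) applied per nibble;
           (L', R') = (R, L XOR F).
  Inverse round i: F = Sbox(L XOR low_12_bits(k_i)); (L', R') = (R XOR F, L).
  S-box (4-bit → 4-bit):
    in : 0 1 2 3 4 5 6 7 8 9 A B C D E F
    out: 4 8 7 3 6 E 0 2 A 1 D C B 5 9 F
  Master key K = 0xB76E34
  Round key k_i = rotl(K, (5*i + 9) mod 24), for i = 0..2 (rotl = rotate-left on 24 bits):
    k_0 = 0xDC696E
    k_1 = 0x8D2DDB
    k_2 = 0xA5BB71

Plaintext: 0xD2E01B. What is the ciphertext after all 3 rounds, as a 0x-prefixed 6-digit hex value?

0x847F30

s_0 = plaintext = 0xD2E01B
s_1 = Round(s_0, k_0) = 0x01BC00
s_2 = Round(s_1, k_1) = 0xC00847
s_3 = Round(s_2, k_2) = 0x847F30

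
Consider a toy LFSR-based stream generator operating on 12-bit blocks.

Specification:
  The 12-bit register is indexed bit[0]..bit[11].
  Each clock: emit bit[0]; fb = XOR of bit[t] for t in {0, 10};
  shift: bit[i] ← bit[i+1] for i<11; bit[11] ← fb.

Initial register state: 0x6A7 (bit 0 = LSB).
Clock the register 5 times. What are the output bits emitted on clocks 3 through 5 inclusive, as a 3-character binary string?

reg_0 = 0x6A7
clock 1: out=1, reg = 0x353
clock 2: out=1, reg = 0x9A9
clock 3: out=1, reg = 0xCD4
clock 4: out=0, reg = 0xE6A
clock 5: out=0, reg = 0xF35

100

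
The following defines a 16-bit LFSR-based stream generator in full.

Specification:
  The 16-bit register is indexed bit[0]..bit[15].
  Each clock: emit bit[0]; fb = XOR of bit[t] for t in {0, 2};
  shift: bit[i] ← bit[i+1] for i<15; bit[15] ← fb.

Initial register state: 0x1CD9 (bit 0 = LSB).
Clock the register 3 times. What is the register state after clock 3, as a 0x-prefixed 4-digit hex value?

0xE39B

reg_0 = 0x1CD9
clock 1: out=1, reg = 0x8E6C
clock 2: out=0, reg = 0xC736
clock 3: out=0, reg = 0xE39B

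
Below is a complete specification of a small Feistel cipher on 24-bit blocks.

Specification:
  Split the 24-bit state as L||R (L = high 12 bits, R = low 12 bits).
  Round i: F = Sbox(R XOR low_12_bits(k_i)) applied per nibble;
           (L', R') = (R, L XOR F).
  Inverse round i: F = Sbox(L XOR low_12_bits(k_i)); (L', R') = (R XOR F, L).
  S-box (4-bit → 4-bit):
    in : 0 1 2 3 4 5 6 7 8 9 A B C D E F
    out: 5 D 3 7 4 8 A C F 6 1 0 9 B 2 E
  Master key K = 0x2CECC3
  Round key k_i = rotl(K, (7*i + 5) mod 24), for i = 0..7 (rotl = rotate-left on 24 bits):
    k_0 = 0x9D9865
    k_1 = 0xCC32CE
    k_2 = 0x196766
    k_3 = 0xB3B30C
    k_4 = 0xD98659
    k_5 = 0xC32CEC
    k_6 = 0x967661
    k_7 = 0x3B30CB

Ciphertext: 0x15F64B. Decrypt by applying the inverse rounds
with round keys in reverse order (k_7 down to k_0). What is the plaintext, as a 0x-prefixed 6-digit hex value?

0x4D83D7

s_0 = ciphertext = 0x15F64B
s_1 = InvRound(s_0, k_7) = 0xB2F15F
s_2 = InvRound(s_1, k_6) = 0xA1DB2F
s_3 = InvRound(s_2, k_5) = 0x1C2A1D
s_4 = InvRound(s_3, k_4) = 0x67D1C2
s_5 = InvRound(s_4, k_3) = 0x90F67D
s_6 = InvRound(s_5, k_2) = 0x4DB90F
s_7 = InvRound(s_6, k_1) = 0x3D74DB
s_8 = InvRound(s_7, k_0) = 0x4D83D7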